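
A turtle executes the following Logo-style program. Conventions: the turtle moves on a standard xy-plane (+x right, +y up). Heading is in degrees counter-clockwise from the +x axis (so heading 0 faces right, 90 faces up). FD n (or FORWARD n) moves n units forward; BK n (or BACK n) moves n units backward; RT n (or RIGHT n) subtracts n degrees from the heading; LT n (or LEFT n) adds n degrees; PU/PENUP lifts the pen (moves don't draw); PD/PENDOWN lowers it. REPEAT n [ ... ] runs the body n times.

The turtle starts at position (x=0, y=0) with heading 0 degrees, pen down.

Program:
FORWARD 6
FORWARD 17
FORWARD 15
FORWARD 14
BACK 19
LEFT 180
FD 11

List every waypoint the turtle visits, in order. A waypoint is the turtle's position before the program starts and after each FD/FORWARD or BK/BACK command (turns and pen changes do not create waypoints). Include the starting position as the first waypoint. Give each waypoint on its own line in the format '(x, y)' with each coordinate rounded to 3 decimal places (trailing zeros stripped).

Executing turtle program step by step:
Start: pos=(0,0), heading=0, pen down
FD 6: (0,0) -> (6,0) [heading=0, draw]
FD 17: (6,0) -> (23,0) [heading=0, draw]
FD 15: (23,0) -> (38,0) [heading=0, draw]
FD 14: (38,0) -> (52,0) [heading=0, draw]
BK 19: (52,0) -> (33,0) [heading=0, draw]
LT 180: heading 0 -> 180
FD 11: (33,0) -> (22,0) [heading=180, draw]
Final: pos=(22,0), heading=180, 6 segment(s) drawn
Waypoints (7 total):
(0, 0)
(6, 0)
(23, 0)
(38, 0)
(52, 0)
(33, 0)
(22, 0)

Answer: (0, 0)
(6, 0)
(23, 0)
(38, 0)
(52, 0)
(33, 0)
(22, 0)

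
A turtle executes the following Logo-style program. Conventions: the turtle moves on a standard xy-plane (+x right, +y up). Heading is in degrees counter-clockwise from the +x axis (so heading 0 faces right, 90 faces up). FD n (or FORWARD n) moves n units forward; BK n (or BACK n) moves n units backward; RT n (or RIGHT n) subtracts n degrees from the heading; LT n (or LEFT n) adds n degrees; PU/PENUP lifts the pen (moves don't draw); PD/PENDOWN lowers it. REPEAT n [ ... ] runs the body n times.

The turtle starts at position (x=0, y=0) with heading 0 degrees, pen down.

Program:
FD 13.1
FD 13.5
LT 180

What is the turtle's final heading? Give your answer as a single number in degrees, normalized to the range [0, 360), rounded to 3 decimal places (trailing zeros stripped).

Executing turtle program step by step:
Start: pos=(0,0), heading=0, pen down
FD 13.1: (0,0) -> (13.1,0) [heading=0, draw]
FD 13.5: (13.1,0) -> (26.6,0) [heading=0, draw]
LT 180: heading 0 -> 180
Final: pos=(26.6,0), heading=180, 2 segment(s) drawn

Answer: 180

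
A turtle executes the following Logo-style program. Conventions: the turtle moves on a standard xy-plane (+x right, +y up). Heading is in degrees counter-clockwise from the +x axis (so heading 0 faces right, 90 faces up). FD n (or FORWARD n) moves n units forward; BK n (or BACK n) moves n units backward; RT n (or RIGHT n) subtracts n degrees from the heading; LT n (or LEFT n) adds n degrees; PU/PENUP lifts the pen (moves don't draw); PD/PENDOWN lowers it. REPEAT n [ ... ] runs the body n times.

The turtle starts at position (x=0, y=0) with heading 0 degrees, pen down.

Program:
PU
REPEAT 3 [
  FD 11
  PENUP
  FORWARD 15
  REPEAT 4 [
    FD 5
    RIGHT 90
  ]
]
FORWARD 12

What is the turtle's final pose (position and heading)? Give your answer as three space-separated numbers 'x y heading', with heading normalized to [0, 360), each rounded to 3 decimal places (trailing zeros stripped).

Answer: 90 0 0

Derivation:
Executing turtle program step by step:
Start: pos=(0,0), heading=0, pen down
PU: pen up
REPEAT 3 [
  -- iteration 1/3 --
  FD 11: (0,0) -> (11,0) [heading=0, move]
  PU: pen up
  FD 15: (11,0) -> (26,0) [heading=0, move]
  REPEAT 4 [
    -- iteration 1/4 --
    FD 5: (26,0) -> (31,0) [heading=0, move]
    RT 90: heading 0 -> 270
    -- iteration 2/4 --
    FD 5: (31,0) -> (31,-5) [heading=270, move]
    RT 90: heading 270 -> 180
    -- iteration 3/4 --
    FD 5: (31,-5) -> (26,-5) [heading=180, move]
    RT 90: heading 180 -> 90
    -- iteration 4/4 --
    FD 5: (26,-5) -> (26,0) [heading=90, move]
    RT 90: heading 90 -> 0
  ]
  -- iteration 2/3 --
  FD 11: (26,0) -> (37,0) [heading=0, move]
  PU: pen up
  FD 15: (37,0) -> (52,0) [heading=0, move]
  REPEAT 4 [
    -- iteration 1/4 --
    FD 5: (52,0) -> (57,0) [heading=0, move]
    RT 90: heading 0 -> 270
    -- iteration 2/4 --
    FD 5: (57,0) -> (57,-5) [heading=270, move]
    RT 90: heading 270 -> 180
    -- iteration 3/4 --
    FD 5: (57,-5) -> (52,-5) [heading=180, move]
    RT 90: heading 180 -> 90
    -- iteration 4/4 --
    FD 5: (52,-5) -> (52,0) [heading=90, move]
    RT 90: heading 90 -> 0
  ]
  -- iteration 3/3 --
  FD 11: (52,0) -> (63,0) [heading=0, move]
  PU: pen up
  FD 15: (63,0) -> (78,0) [heading=0, move]
  REPEAT 4 [
    -- iteration 1/4 --
    FD 5: (78,0) -> (83,0) [heading=0, move]
    RT 90: heading 0 -> 270
    -- iteration 2/4 --
    FD 5: (83,0) -> (83,-5) [heading=270, move]
    RT 90: heading 270 -> 180
    -- iteration 3/4 --
    FD 5: (83,-5) -> (78,-5) [heading=180, move]
    RT 90: heading 180 -> 90
    -- iteration 4/4 --
    FD 5: (78,-5) -> (78,0) [heading=90, move]
    RT 90: heading 90 -> 0
  ]
]
FD 12: (78,0) -> (90,0) [heading=0, move]
Final: pos=(90,0), heading=0, 0 segment(s) drawn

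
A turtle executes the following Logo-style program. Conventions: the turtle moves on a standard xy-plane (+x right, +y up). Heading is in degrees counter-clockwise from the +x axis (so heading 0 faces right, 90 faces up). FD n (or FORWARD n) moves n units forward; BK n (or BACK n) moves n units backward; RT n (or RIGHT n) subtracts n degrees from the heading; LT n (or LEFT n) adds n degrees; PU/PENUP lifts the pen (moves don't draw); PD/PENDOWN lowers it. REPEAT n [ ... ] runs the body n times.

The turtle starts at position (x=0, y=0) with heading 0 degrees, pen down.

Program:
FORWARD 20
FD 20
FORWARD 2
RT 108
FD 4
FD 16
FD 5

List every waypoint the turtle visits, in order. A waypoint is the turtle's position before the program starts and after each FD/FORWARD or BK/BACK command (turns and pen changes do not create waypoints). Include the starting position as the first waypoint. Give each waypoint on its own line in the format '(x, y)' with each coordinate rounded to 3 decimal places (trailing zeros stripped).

Executing turtle program step by step:
Start: pos=(0,0), heading=0, pen down
FD 20: (0,0) -> (20,0) [heading=0, draw]
FD 20: (20,0) -> (40,0) [heading=0, draw]
FD 2: (40,0) -> (42,0) [heading=0, draw]
RT 108: heading 0 -> 252
FD 4: (42,0) -> (40.764,-3.804) [heading=252, draw]
FD 16: (40.764,-3.804) -> (35.82,-19.021) [heading=252, draw]
FD 5: (35.82,-19.021) -> (34.275,-23.776) [heading=252, draw]
Final: pos=(34.275,-23.776), heading=252, 6 segment(s) drawn
Waypoints (7 total):
(0, 0)
(20, 0)
(40, 0)
(42, 0)
(40.764, -3.804)
(35.82, -19.021)
(34.275, -23.776)

Answer: (0, 0)
(20, 0)
(40, 0)
(42, 0)
(40.764, -3.804)
(35.82, -19.021)
(34.275, -23.776)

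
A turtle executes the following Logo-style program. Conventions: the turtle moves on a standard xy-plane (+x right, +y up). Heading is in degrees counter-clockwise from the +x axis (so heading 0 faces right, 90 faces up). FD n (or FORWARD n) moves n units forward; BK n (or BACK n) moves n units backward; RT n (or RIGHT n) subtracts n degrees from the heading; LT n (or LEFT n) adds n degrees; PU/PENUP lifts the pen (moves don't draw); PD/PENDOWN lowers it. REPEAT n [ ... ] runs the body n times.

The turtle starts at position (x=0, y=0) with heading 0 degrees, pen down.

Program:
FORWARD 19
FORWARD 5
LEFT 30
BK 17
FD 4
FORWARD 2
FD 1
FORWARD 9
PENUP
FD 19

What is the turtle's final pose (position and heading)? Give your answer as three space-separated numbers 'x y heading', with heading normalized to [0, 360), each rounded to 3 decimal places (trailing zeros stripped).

Answer: 39.588 9 30

Derivation:
Executing turtle program step by step:
Start: pos=(0,0), heading=0, pen down
FD 19: (0,0) -> (19,0) [heading=0, draw]
FD 5: (19,0) -> (24,0) [heading=0, draw]
LT 30: heading 0 -> 30
BK 17: (24,0) -> (9.278,-8.5) [heading=30, draw]
FD 4: (9.278,-8.5) -> (12.742,-6.5) [heading=30, draw]
FD 2: (12.742,-6.5) -> (14.474,-5.5) [heading=30, draw]
FD 1: (14.474,-5.5) -> (15.34,-5) [heading=30, draw]
FD 9: (15.34,-5) -> (23.134,-0.5) [heading=30, draw]
PU: pen up
FD 19: (23.134,-0.5) -> (39.588,9) [heading=30, move]
Final: pos=(39.588,9), heading=30, 7 segment(s) drawn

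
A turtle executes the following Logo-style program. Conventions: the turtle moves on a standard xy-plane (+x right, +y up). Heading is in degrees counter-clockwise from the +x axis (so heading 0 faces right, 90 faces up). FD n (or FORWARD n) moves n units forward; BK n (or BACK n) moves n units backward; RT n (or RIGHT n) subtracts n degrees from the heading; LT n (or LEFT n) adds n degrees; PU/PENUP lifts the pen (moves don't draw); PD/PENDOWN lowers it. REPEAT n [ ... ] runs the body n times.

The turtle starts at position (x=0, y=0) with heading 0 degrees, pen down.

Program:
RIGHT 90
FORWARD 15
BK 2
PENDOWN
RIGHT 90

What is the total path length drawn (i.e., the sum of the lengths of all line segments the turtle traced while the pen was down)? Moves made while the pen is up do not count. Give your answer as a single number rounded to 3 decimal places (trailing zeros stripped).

Answer: 17

Derivation:
Executing turtle program step by step:
Start: pos=(0,0), heading=0, pen down
RT 90: heading 0 -> 270
FD 15: (0,0) -> (0,-15) [heading=270, draw]
BK 2: (0,-15) -> (0,-13) [heading=270, draw]
PD: pen down
RT 90: heading 270 -> 180
Final: pos=(0,-13), heading=180, 2 segment(s) drawn

Segment lengths:
  seg 1: (0,0) -> (0,-15), length = 15
  seg 2: (0,-15) -> (0,-13), length = 2
Total = 17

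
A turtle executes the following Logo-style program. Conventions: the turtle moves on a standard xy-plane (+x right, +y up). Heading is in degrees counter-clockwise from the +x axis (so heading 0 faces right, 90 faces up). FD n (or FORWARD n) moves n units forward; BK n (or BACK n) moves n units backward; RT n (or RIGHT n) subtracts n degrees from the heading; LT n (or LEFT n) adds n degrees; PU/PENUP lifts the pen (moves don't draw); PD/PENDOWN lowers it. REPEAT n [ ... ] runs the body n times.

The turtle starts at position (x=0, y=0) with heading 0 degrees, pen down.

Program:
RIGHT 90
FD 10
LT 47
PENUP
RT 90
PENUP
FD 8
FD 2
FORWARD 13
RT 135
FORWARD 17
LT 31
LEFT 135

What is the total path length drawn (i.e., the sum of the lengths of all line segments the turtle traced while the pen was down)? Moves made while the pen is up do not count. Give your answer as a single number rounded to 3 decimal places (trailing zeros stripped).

Answer: 10

Derivation:
Executing turtle program step by step:
Start: pos=(0,0), heading=0, pen down
RT 90: heading 0 -> 270
FD 10: (0,0) -> (0,-10) [heading=270, draw]
LT 47: heading 270 -> 317
PU: pen up
RT 90: heading 317 -> 227
PU: pen up
FD 8: (0,-10) -> (-5.456,-15.851) [heading=227, move]
FD 2: (-5.456,-15.851) -> (-6.82,-17.314) [heading=227, move]
FD 13: (-6.82,-17.314) -> (-15.686,-26.821) [heading=227, move]
RT 135: heading 227 -> 92
FD 17: (-15.686,-26.821) -> (-16.279,-9.831) [heading=92, move]
LT 31: heading 92 -> 123
LT 135: heading 123 -> 258
Final: pos=(-16.279,-9.831), heading=258, 1 segment(s) drawn

Segment lengths:
  seg 1: (0,0) -> (0,-10), length = 10
Total = 10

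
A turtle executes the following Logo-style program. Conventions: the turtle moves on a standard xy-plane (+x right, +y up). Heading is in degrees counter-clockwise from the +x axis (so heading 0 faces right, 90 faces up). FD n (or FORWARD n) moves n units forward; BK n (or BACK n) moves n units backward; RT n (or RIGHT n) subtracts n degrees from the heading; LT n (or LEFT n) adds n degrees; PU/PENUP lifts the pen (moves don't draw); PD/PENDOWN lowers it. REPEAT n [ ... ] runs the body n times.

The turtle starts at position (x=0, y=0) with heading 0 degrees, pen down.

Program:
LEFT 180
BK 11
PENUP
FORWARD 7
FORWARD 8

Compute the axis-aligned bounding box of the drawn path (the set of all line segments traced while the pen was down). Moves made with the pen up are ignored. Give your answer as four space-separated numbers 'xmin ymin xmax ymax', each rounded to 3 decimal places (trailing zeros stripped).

Answer: 0 0 11 0

Derivation:
Executing turtle program step by step:
Start: pos=(0,0), heading=0, pen down
LT 180: heading 0 -> 180
BK 11: (0,0) -> (11,0) [heading=180, draw]
PU: pen up
FD 7: (11,0) -> (4,0) [heading=180, move]
FD 8: (4,0) -> (-4,0) [heading=180, move]
Final: pos=(-4,0), heading=180, 1 segment(s) drawn

Segment endpoints: x in {0, 11}, y in {0, 0}
xmin=0, ymin=0, xmax=11, ymax=0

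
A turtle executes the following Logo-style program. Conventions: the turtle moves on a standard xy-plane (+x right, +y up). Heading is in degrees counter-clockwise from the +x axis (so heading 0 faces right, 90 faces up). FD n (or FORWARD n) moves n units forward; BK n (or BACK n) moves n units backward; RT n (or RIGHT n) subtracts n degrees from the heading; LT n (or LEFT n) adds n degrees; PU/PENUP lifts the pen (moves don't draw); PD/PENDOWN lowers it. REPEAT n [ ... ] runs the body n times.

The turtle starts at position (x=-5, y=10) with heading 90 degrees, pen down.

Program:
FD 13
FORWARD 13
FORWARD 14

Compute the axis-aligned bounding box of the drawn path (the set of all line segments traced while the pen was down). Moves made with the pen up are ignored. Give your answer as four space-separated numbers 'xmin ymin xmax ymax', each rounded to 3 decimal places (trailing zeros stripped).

Answer: -5 10 -5 50

Derivation:
Executing turtle program step by step:
Start: pos=(-5,10), heading=90, pen down
FD 13: (-5,10) -> (-5,23) [heading=90, draw]
FD 13: (-5,23) -> (-5,36) [heading=90, draw]
FD 14: (-5,36) -> (-5,50) [heading=90, draw]
Final: pos=(-5,50), heading=90, 3 segment(s) drawn

Segment endpoints: x in {-5, -5, -5, -5}, y in {10, 23, 36, 50}
xmin=-5, ymin=10, xmax=-5, ymax=50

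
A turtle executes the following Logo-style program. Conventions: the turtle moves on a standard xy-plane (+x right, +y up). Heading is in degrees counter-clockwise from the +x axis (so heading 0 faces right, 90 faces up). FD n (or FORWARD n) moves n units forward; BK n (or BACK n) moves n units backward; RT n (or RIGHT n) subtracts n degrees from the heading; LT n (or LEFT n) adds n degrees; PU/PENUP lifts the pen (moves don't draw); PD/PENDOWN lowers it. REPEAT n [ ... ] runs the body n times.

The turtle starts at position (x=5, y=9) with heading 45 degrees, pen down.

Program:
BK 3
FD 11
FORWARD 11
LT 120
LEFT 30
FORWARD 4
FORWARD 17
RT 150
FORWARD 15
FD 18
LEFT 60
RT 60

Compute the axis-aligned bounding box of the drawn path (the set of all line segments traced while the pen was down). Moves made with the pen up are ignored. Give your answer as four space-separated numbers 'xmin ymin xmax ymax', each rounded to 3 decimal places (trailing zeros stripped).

Executing turtle program step by step:
Start: pos=(5,9), heading=45, pen down
BK 3: (5,9) -> (2.879,6.879) [heading=45, draw]
FD 11: (2.879,6.879) -> (10.657,14.657) [heading=45, draw]
FD 11: (10.657,14.657) -> (18.435,22.435) [heading=45, draw]
LT 120: heading 45 -> 165
LT 30: heading 165 -> 195
FD 4: (18.435,22.435) -> (14.571,21.4) [heading=195, draw]
FD 17: (14.571,21.4) -> (-1.849,17) [heading=195, draw]
RT 150: heading 195 -> 45
FD 15: (-1.849,17) -> (8.757,27.606) [heading=45, draw]
FD 18: (8.757,27.606) -> (21.485,40.334) [heading=45, draw]
LT 60: heading 45 -> 105
RT 60: heading 105 -> 45
Final: pos=(21.485,40.334), heading=45, 7 segment(s) drawn

Segment endpoints: x in {-1.849, 2.879, 5, 8.757, 10.657, 14.571, 18.435, 21.485}, y in {6.879, 9, 14.657, 17, 21.4, 22.435, 27.606, 40.334}
xmin=-1.849, ymin=6.879, xmax=21.485, ymax=40.334

Answer: -1.849 6.879 21.485 40.334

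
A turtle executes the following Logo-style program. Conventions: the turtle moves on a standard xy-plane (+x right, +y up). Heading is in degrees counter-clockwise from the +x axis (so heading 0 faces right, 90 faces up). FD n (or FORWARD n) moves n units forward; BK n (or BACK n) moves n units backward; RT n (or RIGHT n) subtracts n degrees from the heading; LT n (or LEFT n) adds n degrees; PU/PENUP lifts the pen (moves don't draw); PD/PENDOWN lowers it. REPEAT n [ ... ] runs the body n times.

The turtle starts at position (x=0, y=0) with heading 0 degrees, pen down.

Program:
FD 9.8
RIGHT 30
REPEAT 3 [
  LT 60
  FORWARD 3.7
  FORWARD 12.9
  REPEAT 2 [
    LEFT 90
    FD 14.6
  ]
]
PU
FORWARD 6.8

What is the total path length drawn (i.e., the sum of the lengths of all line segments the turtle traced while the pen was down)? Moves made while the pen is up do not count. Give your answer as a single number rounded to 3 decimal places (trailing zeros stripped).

Executing turtle program step by step:
Start: pos=(0,0), heading=0, pen down
FD 9.8: (0,0) -> (9.8,0) [heading=0, draw]
RT 30: heading 0 -> 330
REPEAT 3 [
  -- iteration 1/3 --
  LT 60: heading 330 -> 30
  FD 3.7: (9.8,0) -> (13.004,1.85) [heading=30, draw]
  FD 12.9: (13.004,1.85) -> (24.176,8.3) [heading=30, draw]
  REPEAT 2 [
    -- iteration 1/2 --
    LT 90: heading 30 -> 120
    FD 14.6: (24.176,8.3) -> (16.876,20.944) [heading=120, draw]
    -- iteration 2/2 --
    LT 90: heading 120 -> 210
    FD 14.6: (16.876,20.944) -> (4.232,13.644) [heading=210, draw]
  ]
  -- iteration 2/3 --
  LT 60: heading 210 -> 270
  FD 3.7: (4.232,13.644) -> (4.232,9.944) [heading=270, draw]
  FD 12.9: (4.232,9.944) -> (4.232,-2.956) [heading=270, draw]
  REPEAT 2 [
    -- iteration 1/2 --
    LT 90: heading 270 -> 0
    FD 14.6: (4.232,-2.956) -> (18.832,-2.956) [heading=0, draw]
    -- iteration 2/2 --
    LT 90: heading 0 -> 90
    FD 14.6: (18.832,-2.956) -> (18.832,11.644) [heading=90, draw]
  ]
  -- iteration 3/3 --
  LT 60: heading 90 -> 150
  FD 3.7: (18.832,11.644) -> (15.628,13.494) [heading=150, draw]
  FD 12.9: (15.628,13.494) -> (4.456,19.944) [heading=150, draw]
  REPEAT 2 [
    -- iteration 1/2 --
    LT 90: heading 150 -> 240
    FD 14.6: (4.456,19.944) -> (-2.844,7.3) [heading=240, draw]
    -- iteration 2/2 --
    LT 90: heading 240 -> 330
    FD 14.6: (-2.844,7.3) -> (9.8,0) [heading=330, draw]
  ]
]
PU: pen up
FD 6.8: (9.8,0) -> (15.689,-3.4) [heading=330, move]
Final: pos=(15.689,-3.4), heading=330, 13 segment(s) drawn

Segment lengths:
  seg 1: (0,0) -> (9.8,0), length = 9.8
  seg 2: (9.8,0) -> (13.004,1.85), length = 3.7
  seg 3: (13.004,1.85) -> (24.176,8.3), length = 12.9
  seg 4: (24.176,8.3) -> (16.876,20.944), length = 14.6
  seg 5: (16.876,20.944) -> (4.232,13.644), length = 14.6
  seg 6: (4.232,13.644) -> (4.232,9.944), length = 3.7
  seg 7: (4.232,9.944) -> (4.232,-2.956), length = 12.9
  seg 8: (4.232,-2.956) -> (18.832,-2.956), length = 14.6
  seg 9: (18.832,-2.956) -> (18.832,11.644), length = 14.6
  seg 10: (18.832,11.644) -> (15.628,13.494), length = 3.7
  seg 11: (15.628,13.494) -> (4.456,19.944), length = 12.9
  seg 12: (4.456,19.944) -> (-2.844,7.3), length = 14.6
  seg 13: (-2.844,7.3) -> (9.8,0), length = 14.6
Total = 147.2

Answer: 147.2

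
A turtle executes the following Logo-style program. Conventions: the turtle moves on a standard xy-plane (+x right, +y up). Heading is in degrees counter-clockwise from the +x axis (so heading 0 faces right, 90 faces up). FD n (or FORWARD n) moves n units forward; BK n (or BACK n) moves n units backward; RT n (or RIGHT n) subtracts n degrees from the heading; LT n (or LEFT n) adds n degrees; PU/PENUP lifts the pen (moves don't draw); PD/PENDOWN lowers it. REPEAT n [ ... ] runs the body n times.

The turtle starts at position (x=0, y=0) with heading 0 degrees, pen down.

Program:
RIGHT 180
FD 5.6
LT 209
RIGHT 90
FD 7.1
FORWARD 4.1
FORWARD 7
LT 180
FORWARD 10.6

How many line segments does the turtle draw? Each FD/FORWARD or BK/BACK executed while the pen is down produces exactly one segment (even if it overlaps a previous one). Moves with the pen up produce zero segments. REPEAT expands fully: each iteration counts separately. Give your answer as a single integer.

Answer: 5

Derivation:
Executing turtle program step by step:
Start: pos=(0,0), heading=0, pen down
RT 180: heading 0 -> 180
FD 5.6: (0,0) -> (-5.6,0) [heading=180, draw]
LT 209: heading 180 -> 29
RT 90: heading 29 -> 299
FD 7.1: (-5.6,0) -> (-2.158,-6.21) [heading=299, draw]
FD 4.1: (-2.158,-6.21) -> (-0.17,-9.796) [heading=299, draw]
FD 7: (-0.17,-9.796) -> (3.224,-15.918) [heading=299, draw]
LT 180: heading 299 -> 119
FD 10.6: (3.224,-15.918) -> (-1.915,-6.647) [heading=119, draw]
Final: pos=(-1.915,-6.647), heading=119, 5 segment(s) drawn
Segments drawn: 5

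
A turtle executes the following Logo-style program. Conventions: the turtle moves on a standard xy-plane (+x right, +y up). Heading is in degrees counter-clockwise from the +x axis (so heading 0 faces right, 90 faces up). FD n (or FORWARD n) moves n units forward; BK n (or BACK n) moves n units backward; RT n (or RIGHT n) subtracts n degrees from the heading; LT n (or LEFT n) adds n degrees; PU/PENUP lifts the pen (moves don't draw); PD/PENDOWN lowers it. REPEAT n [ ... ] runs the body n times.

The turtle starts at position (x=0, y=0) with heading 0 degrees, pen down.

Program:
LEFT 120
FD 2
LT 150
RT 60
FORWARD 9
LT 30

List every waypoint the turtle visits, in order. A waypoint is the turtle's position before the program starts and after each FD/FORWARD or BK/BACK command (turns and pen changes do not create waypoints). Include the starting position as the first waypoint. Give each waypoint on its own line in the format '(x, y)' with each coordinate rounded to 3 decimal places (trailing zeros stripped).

Answer: (0, 0)
(-1, 1.732)
(-8.794, -2.768)

Derivation:
Executing turtle program step by step:
Start: pos=(0,0), heading=0, pen down
LT 120: heading 0 -> 120
FD 2: (0,0) -> (-1,1.732) [heading=120, draw]
LT 150: heading 120 -> 270
RT 60: heading 270 -> 210
FD 9: (-1,1.732) -> (-8.794,-2.768) [heading=210, draw]
LT 30: heading 210 -> 240
Final: pos=(-8.794,-2.768), heading=240, 2 segment(s) drawn
Waypoints (3 total):
(0, 0)
(-1, 1.732)
(-8.794, -2.768)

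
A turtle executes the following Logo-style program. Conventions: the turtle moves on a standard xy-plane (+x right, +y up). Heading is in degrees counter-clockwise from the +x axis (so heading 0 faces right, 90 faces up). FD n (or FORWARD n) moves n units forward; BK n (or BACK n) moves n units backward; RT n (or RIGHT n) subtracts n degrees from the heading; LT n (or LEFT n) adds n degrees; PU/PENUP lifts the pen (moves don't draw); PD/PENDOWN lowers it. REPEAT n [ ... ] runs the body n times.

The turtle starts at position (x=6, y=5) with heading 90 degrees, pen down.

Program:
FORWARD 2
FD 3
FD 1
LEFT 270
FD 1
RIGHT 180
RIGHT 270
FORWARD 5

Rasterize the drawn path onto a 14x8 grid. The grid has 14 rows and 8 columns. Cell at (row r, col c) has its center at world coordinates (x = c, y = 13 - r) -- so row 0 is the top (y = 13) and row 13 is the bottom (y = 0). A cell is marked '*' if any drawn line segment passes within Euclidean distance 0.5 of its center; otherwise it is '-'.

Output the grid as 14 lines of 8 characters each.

Segment 0: (6,5) -> (6,7)
Segment 1: (6,7) -> (6,10)
Segment 2: (6,10) -> (6,11)
Segment 3: (6,11) -> (7,11)
Segment 4: (7,11) -> (7,6)

Answer: --------
--------
------**
------**
------**
------**
------**
------**
------*-
--------
--------
--------
--------
--------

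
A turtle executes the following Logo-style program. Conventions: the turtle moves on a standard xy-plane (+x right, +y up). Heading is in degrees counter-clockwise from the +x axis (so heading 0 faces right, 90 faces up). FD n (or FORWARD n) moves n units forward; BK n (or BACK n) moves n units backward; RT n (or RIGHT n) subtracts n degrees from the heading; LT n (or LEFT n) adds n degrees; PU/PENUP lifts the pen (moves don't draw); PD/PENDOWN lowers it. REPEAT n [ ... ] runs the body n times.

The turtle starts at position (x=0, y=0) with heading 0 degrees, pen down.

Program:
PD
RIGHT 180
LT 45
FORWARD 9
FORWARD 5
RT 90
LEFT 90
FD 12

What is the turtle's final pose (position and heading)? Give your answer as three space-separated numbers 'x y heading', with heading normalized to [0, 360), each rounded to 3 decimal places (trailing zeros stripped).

Executing turtle program step by step:
Start: pos=(0,0), heading=0, pen down
PD: pen down
RT 180: heading 0 -> 180
LT 45: heading 180 -> 225
FD 9: (0,0) -> (-6.364,-6.364) [heading=225, draw]
FD 5: (-6.364,-6.364) -> (-9.899,-9.899) [heading=225, draw]
RT 90: heading 225 -> 135
LT 90: heading 135 -> 225
FD 12: (-9.899,-9.899) -> (-18.385,-18.385) [heading=225, draw]
Final: pos=(-18.385,-18.385), heading=225, 3 segment(s) drawn

Answer: -18.385 -18.385 225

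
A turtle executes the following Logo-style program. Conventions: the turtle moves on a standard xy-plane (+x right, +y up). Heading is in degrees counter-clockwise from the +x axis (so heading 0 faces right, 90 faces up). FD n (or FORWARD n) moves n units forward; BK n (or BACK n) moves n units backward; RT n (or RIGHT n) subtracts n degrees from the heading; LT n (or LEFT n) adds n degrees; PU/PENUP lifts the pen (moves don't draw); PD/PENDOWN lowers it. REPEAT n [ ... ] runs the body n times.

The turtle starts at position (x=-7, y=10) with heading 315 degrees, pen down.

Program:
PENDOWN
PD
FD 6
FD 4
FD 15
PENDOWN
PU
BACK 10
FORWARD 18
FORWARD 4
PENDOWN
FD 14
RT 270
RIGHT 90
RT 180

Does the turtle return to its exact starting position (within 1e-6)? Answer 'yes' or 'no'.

Executing turtle program step by step:
Start: pos=(-7,10), heading=315, pen down
PD: pen down
PD: pen down
FD 6: (-7,10) -> (-2.757,5.757) [heading=315, draw]
FD 4: (-2.757,5.757) -> (0.071,2.929) [heading=315, draw]
FD 15: (0.071,2.929) -> (10.678,-7.678) [heading=315, draw]
PD: pen down
PU: pen up
BK 10: (10.678,-7.678) -> (3.607,-0.607) [heading=315, move]
FD 18: (3.607,-0.607) -> (16.335,-13.335) [heading=315, move]
FD 4: (16.335,-13.335) -> (19.163,-16.163) [heading=315, move]
PD: pen down
FD 14: (19.163,-16.163) -> (29.062,-26.062) [heading=315, draw]
RT 270: heading 315 -> 45
RT 90: heading 45 -> 315
RT 180: heading 315 -> 135
Final: pos=(29.062,-26.062), heading=135, 4 segment(s) drawn

Start position: (-7, 10)
Final position: (29.062, -26.062)
Distance = 51; >= 1e-6 -> NOT closed

Answer: no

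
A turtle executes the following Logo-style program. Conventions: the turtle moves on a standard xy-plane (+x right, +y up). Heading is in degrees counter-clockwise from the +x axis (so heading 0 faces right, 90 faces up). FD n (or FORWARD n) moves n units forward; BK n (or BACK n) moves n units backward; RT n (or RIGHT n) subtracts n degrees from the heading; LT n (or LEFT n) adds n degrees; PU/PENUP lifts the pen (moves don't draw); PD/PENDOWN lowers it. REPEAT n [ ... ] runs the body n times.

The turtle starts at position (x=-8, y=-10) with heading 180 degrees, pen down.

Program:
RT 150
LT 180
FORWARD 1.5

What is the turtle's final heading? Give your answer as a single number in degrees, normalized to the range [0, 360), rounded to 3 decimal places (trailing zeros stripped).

Answer: 210

Derivation:
Executing turtle program step by step:
Start: pos=(-8,-10), heading=180, pen down
RT 150: heading 180 -> 30
LT 180: heading 30 -> 210
FD 1.5: (-8,-10) -> (-9.299,-10.75) [heading=210, draw]
Final: pos=(-9.299,-10.75), heading=210, 1 segment(s) drawn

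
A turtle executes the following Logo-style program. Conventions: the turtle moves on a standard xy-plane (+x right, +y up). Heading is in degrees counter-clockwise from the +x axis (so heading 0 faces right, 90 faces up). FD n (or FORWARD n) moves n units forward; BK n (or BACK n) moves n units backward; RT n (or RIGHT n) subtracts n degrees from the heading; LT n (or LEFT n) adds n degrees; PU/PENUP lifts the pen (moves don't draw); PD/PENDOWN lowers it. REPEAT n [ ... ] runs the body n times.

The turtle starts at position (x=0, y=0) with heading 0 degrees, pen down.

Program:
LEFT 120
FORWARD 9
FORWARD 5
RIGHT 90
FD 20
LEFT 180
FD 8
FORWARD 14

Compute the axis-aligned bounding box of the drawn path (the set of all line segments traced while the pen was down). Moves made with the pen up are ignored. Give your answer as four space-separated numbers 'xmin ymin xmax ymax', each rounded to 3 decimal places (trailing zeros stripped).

Executing turtle program step by step:
Start: pos=(0,0), heading=0, pen down
LT 120: heading 0 -> 120
FD 9: (0,0) -> (-4.5,7.794) [heading=120, draw]
FD 5: (-4.5,7.794) -> (-7,12.124) [heading=120, draw]
RT 90: heading 120 -> 30
FD 20: (-7,12.124) -> (10.321,22.124) [heading=30, draw]
LT 180: heading 30 -> 210
FD 8: (10.321,22.124) -> (3.392,18.124) [heading=210, draw]
FD 14: (3.392,18.124) -> (-8.732,11.124) [heading=210, draw]
Final: pos=(-8.732,11.124), heading=210, 5 segment(s) drawn

Segment endpoints: x in {-8.732, -7, -4.5, 0, 3.392, 10.321}, y in {0, 7.794, 11.124, 12.124, 18.124, 22.124}
xmin=-8.732, ymin=0, xmax=10.321, ymax=22.124

Answer: -8.732 0 10.321 22.124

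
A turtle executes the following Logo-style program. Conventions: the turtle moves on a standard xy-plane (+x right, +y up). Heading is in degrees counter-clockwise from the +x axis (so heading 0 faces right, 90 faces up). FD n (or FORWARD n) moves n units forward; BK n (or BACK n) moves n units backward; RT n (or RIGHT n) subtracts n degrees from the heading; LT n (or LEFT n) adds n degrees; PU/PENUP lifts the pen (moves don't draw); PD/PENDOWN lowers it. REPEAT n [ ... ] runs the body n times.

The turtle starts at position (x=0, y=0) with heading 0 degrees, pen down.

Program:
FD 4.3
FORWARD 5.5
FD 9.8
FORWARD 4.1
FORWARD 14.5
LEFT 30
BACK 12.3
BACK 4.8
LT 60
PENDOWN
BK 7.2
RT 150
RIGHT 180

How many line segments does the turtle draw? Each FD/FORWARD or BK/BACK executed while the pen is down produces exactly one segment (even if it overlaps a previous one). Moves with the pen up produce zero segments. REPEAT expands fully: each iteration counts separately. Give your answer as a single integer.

Answer: 8

Derivation:
Executing turtle program step by step:
Start: pos=(0,0), heading=0, pen down
FD 4.3: (0,0) -> (4.3,0) [heading=0, draw]
FD 5.5: (4.3,0) -> (9.8,0) [heading=0, draw]
FD 9.8: (9.8,0) -> (19.6,0) [heading=0, draw]
FD 4.1: (19.6,0) -> (23.7,0) [heading=0, draw]
FD 14.5: (23.7,0) -> (38.2,0) [heading=0, draw]
LT 30: heading 0 -> 30
BK 12.3: (38.2,0) -> (27.548,-6.15) [heading=30, draw]
BK 4.8: (27.548,-6.15) -> (23.391,-8.55) [heading=30, draw]
LT 60: heading 30 -> 90
PD: pen down
BK 7.2: (23.391,-8.55) -> (23.391,-15.75) [heading=90, draw]
RT 150: heading 90 -> 300
RT 180: heading 300 -> 120
Final: pos=(23.391,-15.75), heading=120, 8 segment(s) drawn
Segments drawn: 8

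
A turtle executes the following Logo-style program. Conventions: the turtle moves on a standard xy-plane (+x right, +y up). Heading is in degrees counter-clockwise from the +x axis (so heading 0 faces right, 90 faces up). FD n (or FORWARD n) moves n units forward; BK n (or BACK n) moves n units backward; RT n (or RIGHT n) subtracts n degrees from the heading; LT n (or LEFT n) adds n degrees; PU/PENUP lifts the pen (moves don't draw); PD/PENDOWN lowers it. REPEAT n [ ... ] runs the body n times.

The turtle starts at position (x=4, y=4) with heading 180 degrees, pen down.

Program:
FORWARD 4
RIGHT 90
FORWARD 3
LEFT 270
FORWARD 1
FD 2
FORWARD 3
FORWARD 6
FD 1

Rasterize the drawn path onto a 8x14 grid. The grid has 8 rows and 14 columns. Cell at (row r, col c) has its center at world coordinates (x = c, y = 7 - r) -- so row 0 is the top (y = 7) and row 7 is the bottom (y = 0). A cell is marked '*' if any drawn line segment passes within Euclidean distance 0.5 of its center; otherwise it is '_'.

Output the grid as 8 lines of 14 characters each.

Answer: **************
*_____________
*_____________
*****_________
______________
______________
______________
______________

Derivation:
Segment 0: (4,4) -> (0,4)
Segment 1: (0,4) -> (0,7)
Segment 2: (0,7) -> (1,7)
Segment 3: (1,7) -> (3,7)
Segment 4: (3,7) -> (6,7)
Segment 5: (6,7) -> (12,7)
Segment 6: (12,7) -> (13,7)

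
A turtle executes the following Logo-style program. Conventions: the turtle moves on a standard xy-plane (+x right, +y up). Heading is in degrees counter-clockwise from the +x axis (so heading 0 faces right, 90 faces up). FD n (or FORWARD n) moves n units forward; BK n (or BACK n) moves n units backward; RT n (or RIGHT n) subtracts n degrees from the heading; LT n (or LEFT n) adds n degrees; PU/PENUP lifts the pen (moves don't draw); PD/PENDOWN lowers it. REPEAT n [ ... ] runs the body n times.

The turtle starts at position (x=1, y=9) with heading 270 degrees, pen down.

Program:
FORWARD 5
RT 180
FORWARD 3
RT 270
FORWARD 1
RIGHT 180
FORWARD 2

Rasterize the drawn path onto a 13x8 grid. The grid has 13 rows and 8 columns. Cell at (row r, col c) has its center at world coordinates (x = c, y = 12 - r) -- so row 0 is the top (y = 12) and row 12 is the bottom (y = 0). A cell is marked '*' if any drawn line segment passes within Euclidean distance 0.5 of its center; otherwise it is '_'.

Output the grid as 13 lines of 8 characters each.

Answer: ________
________
________
_*______
_*______
***_____
_*______
_*______
_*______
________
________
________
________

Derivation:
Segment 0: (1,9) -> (1,4)
Segment 1: (1,4) -> (1,7)
Segment 2: (1,7) -> (-0,7)
Segment 3: (-0,7) -> (2,7)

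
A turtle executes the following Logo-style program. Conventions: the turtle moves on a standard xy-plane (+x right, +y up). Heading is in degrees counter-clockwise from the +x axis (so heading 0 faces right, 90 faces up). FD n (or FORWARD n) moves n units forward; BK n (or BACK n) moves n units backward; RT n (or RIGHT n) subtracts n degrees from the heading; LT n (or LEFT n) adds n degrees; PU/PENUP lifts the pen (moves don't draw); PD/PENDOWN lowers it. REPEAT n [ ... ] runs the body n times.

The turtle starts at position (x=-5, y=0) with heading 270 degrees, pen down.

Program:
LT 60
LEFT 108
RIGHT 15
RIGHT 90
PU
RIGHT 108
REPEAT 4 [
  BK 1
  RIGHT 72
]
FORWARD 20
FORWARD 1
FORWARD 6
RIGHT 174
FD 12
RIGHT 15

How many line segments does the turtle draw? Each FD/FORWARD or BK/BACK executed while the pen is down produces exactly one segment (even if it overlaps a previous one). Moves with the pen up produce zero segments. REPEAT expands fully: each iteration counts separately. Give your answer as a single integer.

Executing turtle program step by step:
Start: pos=(-5,0), heading=270, pen down
LT 60: heading 270 -> 330
LT 108: heading 330 -> 78
RT 15: heading 78 -> 63
RT 90: heading 63 -> 333
PU: pen up
RT 108: heading 333 -> 225
REPEAT 4 [
  -- iteration 1/4 --
  BK 1: (-5,0) -> (-4.293,0.707) [heading=225, move]
  RT 72: heading 225 -> 153
  -- iteration 2/4 --
  BK 1: (-4.293,0.707) -> (-3.402,0.253) [heading=153, move]
  RT 72: heading 153 -> 81
  -- iteration 3/4 --
  BK 1: (-3.402,0.253) -> (-3.558,-0.735) [heading=81, move]
  RT 72: heading 81 -> 9
  -- iteration 4/4 --
  BK 1: (-3.558,-0.735) -> (-4.546,-0.891) [heading=9, move]
  RT 72: heading 9 -> 297
]
FD 20: (-4.546,-0.891) -> (4.534,-18.711) [heading=297, move]
FD 1: (4.534,-18.711) -> (4.988,-19.602) [heading=297, move]
FD 6: (4.988,-19.602) -> (7.712,-24.948) [heading=297, move]
RT 174: heading 297 -> 123
FD 12: (7.712,-24.948) -> (1.176,-14.884) [heading=123, move]
RT 15: heading 123 -> 108
Final: pos=(1.176,-14.884), heading=108, 0 segment(s) drawn
Segments drawn: 0

Answer: 0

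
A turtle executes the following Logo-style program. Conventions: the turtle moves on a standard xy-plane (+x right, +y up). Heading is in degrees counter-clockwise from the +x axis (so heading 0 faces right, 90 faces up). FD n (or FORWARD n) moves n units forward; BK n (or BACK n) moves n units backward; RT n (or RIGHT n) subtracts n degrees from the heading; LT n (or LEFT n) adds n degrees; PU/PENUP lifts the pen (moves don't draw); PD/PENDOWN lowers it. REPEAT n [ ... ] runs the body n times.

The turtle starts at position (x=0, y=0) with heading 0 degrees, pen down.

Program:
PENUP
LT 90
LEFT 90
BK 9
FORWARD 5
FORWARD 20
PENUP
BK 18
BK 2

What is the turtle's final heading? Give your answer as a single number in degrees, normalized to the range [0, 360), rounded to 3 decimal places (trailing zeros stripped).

Answer: 180

Derivation:
Executing turtle program step by step:
Start: pos=(0,0), heading=0, pen down
PU: pen up
LT 90: heading 0 -> 90
LT 90: heading 90 -> 180
BK 9: (0,0) -> (9,0) [heading=180, move]
FD 5: (9,0) -> (4,0) [heading=180, move]
FD 20: (4,0) -> (-16,0) [heading=180, move]
PU: pen up
BK 18: (-16,0) -> (2,0) [heading=180, move]
BK 2: (2,0) -> (4,0) [heading=180, move]
Final: pos=(4,0), heading=180, 0 segment(s) drawn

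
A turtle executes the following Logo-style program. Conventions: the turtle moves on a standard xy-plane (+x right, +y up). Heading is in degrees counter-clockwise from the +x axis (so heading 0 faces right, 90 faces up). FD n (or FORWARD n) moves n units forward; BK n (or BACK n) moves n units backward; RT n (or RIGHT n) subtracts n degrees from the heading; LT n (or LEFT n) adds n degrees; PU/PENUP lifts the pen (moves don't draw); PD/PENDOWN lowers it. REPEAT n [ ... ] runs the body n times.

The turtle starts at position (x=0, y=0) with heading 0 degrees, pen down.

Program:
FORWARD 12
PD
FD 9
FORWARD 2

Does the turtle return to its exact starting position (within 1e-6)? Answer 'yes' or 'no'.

Answer: no

Derivation:
Executing turtle program step by step:
Start: pos=(0,0), heading=0, pen down
FD 12: (0,0) -> (12,0) [heading=0, draw]
PD: pen down
FD 9: (12,0) -> (21,0) [heading=0, draw]
FD 2: (21,0) -> (23,0) [heading=0, draw]
Final: pos=(23,0), heading=0, 3 segment(s) drawn

Start position: (0, 0)
Final position: (23, 0)
Distance = 23; >= 1e-6 -> NOT closed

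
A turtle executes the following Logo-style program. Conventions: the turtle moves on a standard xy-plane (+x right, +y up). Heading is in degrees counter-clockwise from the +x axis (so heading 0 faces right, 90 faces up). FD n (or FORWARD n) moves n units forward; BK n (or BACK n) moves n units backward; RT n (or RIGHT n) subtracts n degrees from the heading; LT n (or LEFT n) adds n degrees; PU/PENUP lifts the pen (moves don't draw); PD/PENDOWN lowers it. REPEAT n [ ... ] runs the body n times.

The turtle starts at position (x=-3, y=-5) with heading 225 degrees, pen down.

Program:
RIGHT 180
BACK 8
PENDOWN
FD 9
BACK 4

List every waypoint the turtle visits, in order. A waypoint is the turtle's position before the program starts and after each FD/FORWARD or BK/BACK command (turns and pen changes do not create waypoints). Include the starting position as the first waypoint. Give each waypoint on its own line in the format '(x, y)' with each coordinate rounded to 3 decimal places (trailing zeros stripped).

Answer: (-3, -5)
(-8.657, -10.657)
(-2.293, -4.293)
(-5.121, -7.121)

Derivation:
Executing turtle program step by step:
Start: pos=(-3,-5), heading=225, pen down
RT 180: heading 225 -> 45
BK 8: (-3,-5) -> (-8.657,-10.657) [heading=45, draw]
PD: pen down
FD 9: (-8.657,-10.657) -> (-2.293,-4.293) [heading=45, draw]
BK 4: (-2.293,-4.293) -> (-5.121,-7.121) [heading=45, draw]
Final: pos=(-5.121,-7.121), heading=45, 3 segment(s) drawn
Waypoints (4 total):
(-3, -5)
(-8.657, -10.657)
(-2.293, -4.293)
(-5.121, -7.121)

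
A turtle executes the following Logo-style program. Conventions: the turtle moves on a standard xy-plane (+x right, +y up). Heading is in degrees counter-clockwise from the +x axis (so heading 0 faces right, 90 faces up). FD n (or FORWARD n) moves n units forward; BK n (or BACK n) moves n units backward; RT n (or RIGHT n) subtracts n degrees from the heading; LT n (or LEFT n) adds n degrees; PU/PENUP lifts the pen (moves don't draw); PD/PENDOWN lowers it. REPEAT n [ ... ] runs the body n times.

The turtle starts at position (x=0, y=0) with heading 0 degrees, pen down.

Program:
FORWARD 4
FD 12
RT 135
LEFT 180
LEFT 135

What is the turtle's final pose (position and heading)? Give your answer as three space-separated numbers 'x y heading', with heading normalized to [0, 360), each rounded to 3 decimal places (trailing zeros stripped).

Answer: 16 0 180

Derivation:
Executing turtle program step by step:
Start: pos=(0,0), heading=0, pen down
FD 4: (0,0) -> (4,0) [heading=0, draw]
FD 12: (4,0) -> (16,0) [heading=0, draw]
RT 135: heading 0 -> 225
LT 180: heading 225 -> 45
LT 135: heading 45 -> 180
Final: pos=(16,0), heading=180, 2 segment(s) drawn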